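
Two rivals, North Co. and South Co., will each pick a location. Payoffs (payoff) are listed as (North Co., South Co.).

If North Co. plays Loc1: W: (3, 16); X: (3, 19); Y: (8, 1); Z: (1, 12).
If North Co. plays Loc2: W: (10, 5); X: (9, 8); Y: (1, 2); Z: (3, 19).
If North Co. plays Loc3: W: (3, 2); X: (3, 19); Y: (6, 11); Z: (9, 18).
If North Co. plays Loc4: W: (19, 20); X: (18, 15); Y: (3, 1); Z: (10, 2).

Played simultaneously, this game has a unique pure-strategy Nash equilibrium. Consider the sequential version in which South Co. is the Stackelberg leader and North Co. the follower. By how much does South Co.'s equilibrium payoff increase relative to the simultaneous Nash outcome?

0

Solve by backward induction (South Co. leads).
- W → North Co. plays Loc4 (best of 3, 10, 3, 19); South Co. gets 20.
- X → North Co. plays Loc4 (best of 3, 9, 3, 18); South Co. gets 15.
- Y → North Co. plays Loc1 (best of 8, 1, 6, 3); South Co. gets 1.
- Z → North Co. plays Loc4 (best of 1, 3, 9, 10); South Co. gets 2.
Among 20, 15, 1, 2, the best is 20 at W. Subgame-perfect outcome: (Loc4, W) with payoffs (19, 20).
For the simultaneous game, intersect best replies.
North Co.'s best replies: W→Loc4; X→Loc4; Y→Loc1; Z→Loc4.
South Co.'s best replies: Loc1→X; Loc2→Z; Loc3→X; Loc4→W.
Only (Loc4, W) has each player best-responding; Nash payoffs (19, 20).
South Co.'s commitment gain: 20 − 20 = 0.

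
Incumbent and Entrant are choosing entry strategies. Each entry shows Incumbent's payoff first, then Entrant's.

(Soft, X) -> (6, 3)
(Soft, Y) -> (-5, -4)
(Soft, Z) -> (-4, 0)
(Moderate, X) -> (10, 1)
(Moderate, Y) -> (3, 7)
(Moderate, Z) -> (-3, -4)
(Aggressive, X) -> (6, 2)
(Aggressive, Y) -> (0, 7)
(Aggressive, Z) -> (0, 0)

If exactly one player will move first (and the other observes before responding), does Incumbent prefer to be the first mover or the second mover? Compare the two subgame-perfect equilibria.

If Incumbent leads: Entrant's best replies are Soft→X, Moderate→Y, Aggressive→Y; Incumbent's induced payoffs 6, 3, 0; outcome (Soft, X), payoffs (6, 3).
If Entrant leads: Incumbent's best replies are X→Moderate, Y→Moderate, Z→Aggressive; Entrant's induced payoffs 1, 7, 0; outcome (Moderate, Y), payoffs (3, 7).
Incumbent gets 6 moving first and 3 moving second, so Incumbent prefers to move first.

first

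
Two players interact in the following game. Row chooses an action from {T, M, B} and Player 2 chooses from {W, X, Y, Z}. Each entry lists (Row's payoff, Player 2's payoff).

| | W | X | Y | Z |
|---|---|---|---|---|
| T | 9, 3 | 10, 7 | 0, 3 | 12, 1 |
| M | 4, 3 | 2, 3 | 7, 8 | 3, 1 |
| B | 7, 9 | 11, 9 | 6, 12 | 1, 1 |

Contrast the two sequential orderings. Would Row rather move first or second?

If Row leads: Player 2's best replies are T→X, M→Y, B→Y; Row's induced payoffs 10, 7, 6; outcome (T, X), payoffs (10, 7).
If Player 2 leads: Row's best replies are W→T, X→B, Y→M, Z→T; Player 2's induced payoffs 3, 9, 8, 1; outcome (B, X), payoffs (11, 9).
Row gets 10 moving first and 11 moving second, so Row prefers to move second.

second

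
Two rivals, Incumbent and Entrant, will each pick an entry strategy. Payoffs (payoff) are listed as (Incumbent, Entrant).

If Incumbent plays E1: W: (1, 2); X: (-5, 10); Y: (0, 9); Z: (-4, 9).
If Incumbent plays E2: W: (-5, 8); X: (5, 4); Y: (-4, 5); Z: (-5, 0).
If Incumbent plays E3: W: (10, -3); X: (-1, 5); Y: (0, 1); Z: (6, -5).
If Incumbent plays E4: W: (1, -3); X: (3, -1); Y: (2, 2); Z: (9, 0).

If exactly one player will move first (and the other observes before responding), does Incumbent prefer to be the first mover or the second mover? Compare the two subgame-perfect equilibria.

second

If Incumbent leads: Entrant's best replies are E1→X, E2→W, E3→X, E4→Y; Incumbent's induced payoffs -5, -5, -1, 2; outcome (E4, Y), payoffs (2, 2).
If Entrant leads: Incumbent's best replies are W→E3, X→E2, Y→E4, Z→E4; Entrant's induced payoffs -3, 4, 2, 0; outcome (E2, X), payoffs (5, 4).
Incumbent gets 2 moving first and 5 moving second, so Incumbent prefers to move second.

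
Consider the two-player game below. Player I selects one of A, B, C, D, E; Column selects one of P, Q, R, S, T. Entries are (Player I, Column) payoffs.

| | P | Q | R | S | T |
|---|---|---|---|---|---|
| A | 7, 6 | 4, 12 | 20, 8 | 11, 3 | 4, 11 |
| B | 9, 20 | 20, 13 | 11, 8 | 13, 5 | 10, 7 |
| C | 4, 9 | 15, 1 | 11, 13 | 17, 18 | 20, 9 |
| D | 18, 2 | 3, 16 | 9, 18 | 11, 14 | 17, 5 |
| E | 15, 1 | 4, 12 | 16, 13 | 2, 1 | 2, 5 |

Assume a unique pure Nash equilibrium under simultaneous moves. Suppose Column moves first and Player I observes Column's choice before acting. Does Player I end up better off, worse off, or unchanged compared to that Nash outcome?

Work backward from Player I's decision.
- P: BR = D, leader payoff 2.
- Q: BR = B, leader payoff 13.
- R: BR = A, leader payoff 8.
- S: BR = C, leader payoff 18.
- T: BR = C, leader payoff 9.
Among 2, 13, 8, 18, 9, the best is 18 at S. Subgame-perfect outcome: (C, S) with payoffs (17, 18).
Under simultaneous play:
Player I's best replies: P→D; Q→B; R→A; S→C; T→C.
Column's best replies: A→Q; B→P; C→S; D→R; E→R.
The unique mutual best reply is (C, S), giving (17, 18).
Player I earns 17 sequentially versus 17 at the Nash outcome: unchanged.

unchanged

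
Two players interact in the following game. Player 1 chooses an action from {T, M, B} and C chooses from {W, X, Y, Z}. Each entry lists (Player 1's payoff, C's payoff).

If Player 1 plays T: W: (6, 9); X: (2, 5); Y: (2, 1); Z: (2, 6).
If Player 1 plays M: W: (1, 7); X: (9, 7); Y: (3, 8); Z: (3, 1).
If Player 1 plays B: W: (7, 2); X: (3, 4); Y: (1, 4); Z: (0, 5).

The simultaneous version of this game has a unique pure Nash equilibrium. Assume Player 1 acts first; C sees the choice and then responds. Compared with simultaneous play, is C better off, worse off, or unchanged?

Solve by backward induction (Player 1 leads).
- T: BR = W, leader payoff 6.
- M: BR = Y, leader payoff 3.
- B: BR = Z, leader payoff 0.
Player 1's induced payoffs are 6, 3, 0, so Player 1 commits to T. Subgame-perfect outcome: (T, W) with payoffs (6, 9).
Now find the simultaneous Nash equilibrium.
Player 1's best replies: W→B; X→M; Y→M; Z→M.
C's best replies: T→W; M→Y; B→Z.
The unique mutual best reply is (M, Y), giving (3, 8).
C earns 9 sequentially versus 8 at the Nash outcome: better off.

better off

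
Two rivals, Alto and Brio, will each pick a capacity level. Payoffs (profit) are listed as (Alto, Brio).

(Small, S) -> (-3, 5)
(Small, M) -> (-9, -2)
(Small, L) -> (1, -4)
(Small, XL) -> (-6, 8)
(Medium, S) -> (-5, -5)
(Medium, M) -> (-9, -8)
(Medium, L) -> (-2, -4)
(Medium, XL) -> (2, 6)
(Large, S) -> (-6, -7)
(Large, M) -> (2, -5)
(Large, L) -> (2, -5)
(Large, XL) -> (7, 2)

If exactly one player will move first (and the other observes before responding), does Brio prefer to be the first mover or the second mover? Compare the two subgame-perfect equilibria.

If Alto leads: Brio's best replies are Small→XL, Medium→XL, Large→XL; Alto's induced payoffs -6, 2, 7; outcome (Large, XL), payoffs (7, 2).
If Brio leads: Alto's best replies are S→Small, M→Large, L→Large, XL→Large; Brio's induced payoffs 5, -5, -5, 2; outcome (Small, S), payoffs (-3, 5).
Brio gets 5 moving first and 2 moving second, so Brio prefers to move first.

first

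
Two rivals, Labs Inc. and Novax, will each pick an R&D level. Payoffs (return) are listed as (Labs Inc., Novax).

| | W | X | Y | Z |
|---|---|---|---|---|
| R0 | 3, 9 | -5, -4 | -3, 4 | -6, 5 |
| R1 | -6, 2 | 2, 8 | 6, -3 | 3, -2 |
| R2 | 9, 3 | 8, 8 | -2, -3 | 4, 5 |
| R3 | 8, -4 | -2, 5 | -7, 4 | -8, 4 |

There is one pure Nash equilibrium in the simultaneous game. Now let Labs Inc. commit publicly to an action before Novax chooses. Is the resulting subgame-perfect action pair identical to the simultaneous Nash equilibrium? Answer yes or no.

yes

Solve by backward induction (Labs Inc. leads).
- R0: Novax compares 9, -4, 4, 5 and picks W; Labs Inc. would get 3.
- R1: Novax compares 2, 8, -3, -2 and picks X; Labs Inc. would get 2.
- R2: Novax compares 3, 8, -3, 5 and picks X; Labs Inc. would get 8.
- R3: Novax compares -4, 5, 4, 4 and picks X; Labs Inc. would get -2.
Among 3, 2, 8, -2, the best is 8 at R2. Subgame-perfect outcome: (R2, X) with payoffs (8, 8).
Under simultaneous play:
Labs Inc.'s best replies: W→R2; X→R2; Y→R1; Z→R2.
Novax's best replies: R0→W; R1→X; R2→X; R3→X.
The unique mutual best reply is (R2, X), giving (8, 8).
Sequential outcome (R2, X) coincides with the Nash profile (R2, X).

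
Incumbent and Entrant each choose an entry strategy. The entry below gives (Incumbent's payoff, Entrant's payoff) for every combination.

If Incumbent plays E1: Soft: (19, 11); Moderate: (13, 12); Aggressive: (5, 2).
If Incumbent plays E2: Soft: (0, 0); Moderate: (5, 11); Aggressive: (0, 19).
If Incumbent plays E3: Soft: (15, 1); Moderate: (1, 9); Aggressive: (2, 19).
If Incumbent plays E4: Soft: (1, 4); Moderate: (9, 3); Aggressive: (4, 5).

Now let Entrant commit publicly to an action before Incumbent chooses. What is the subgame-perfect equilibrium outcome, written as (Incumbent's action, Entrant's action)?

(E1, Moderate)

Solve by backward induction (Entrant leads).
- Soft: Incumbent compares 19, 0, 15, 1 and picks E1; Entrant would get 11.
- Moderate: Incumbent compares 13, 5, 1, 9 and picks E1; Entrant would get 12.
- Aggressive: Incumbent compares 5, 0, 2, 4 and picks E1; Entrant would get 2.
Maximizing over 11, 12, 2, Entrant chooses Moderate. Subgame-perfect outcome: (E1, Moderate) with payoffs (13, 12).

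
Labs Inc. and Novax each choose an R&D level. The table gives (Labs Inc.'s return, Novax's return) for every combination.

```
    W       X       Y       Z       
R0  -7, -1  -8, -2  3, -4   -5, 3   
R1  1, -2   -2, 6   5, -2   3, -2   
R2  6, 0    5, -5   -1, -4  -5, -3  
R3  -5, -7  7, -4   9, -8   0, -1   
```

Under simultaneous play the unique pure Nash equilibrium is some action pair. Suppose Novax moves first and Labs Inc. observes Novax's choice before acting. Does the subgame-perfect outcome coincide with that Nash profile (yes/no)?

Solve by backward induction (Novax leads).
- W: Labs Inc. compares -7, 1, 6, -5 and picks R2; Novax would get 0.
- X: Labs Inc. compares -8, -2, 5, 7 and picks R3; Novax would get -4.
- Y: Labs Inc. compares 3, 5, -1, 9 and picks R3; Novax would get -8.
- Z: Labs Inc. compares -5, 3, -5, 0 and picks R1; Novax would get -2.
Among 0, -4, -8, -2, the best is 0 at W. Subgame-perfect outcome: (R2, W) with payoffs (6, 0).
Under simultaneous play:
Labs Inc.'s best replies: W→R2; X→R3; Y→R3; Z→R1.
Novax's best replies: R0→Z; R1→X; R2→W; R3→Z.
The unique mutual best reply is (R2, W), giving (6, 0).
Sequential outcome (R2, W) coincides with the Nash profile (R2, W).

yes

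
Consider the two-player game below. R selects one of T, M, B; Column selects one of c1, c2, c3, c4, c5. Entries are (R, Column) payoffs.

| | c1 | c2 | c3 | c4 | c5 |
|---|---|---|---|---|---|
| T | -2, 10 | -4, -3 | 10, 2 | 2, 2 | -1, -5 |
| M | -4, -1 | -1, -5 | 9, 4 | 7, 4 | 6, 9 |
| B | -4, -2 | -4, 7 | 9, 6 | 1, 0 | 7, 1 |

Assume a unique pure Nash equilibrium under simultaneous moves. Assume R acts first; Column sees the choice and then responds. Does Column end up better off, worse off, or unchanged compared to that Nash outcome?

worse off

Column best-responds to each possible R move:
- T: BR = c1, leader payoff -2.
- M: BR = c5, leader payoff 6.
- B: BR = c2, leader payoff -4.
R's induced payoffs are -2, 6, -4, so R commits to M. Subgame-perfect outcome: (M, c5) with payoffs (6, 9).
For the simultaneous game, intersect best replies.
R's best replies: c1→T; c2→M; c3→T; c4→M; c5→B.
Column's best replies: T→c1; M→c5; B→c2.
The unique mutual best reply is (T, c1), giving (-2, 10).
Column earns 9 sequentially versus 10 at the Nash outcome: worse off.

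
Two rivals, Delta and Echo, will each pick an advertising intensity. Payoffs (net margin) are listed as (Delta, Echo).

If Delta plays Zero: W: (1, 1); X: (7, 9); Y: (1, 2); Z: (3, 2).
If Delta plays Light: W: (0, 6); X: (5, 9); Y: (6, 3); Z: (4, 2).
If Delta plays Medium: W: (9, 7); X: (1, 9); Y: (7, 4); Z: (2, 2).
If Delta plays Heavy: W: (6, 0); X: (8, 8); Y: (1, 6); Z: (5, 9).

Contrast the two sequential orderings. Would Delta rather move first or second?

first

If Delta leads: Echo's best replies are Zero→X, Light→X, Medium→X, Heavy→Z; Delta's induced payoffs 7, 5, 1, 5; outcome (Zero, X), payoffs (7, 9).
If Echo leads: Delta's best replies are W→Medium, X→Heavy, Y→Medium, Z→Heavy; Echo's induced payoffs 7, 8, 4, 9; outcome (Heavy, Z), payoffs (5, 9).
Delta gets 7 moving first and 5 moving second, so Delta prefers to move first.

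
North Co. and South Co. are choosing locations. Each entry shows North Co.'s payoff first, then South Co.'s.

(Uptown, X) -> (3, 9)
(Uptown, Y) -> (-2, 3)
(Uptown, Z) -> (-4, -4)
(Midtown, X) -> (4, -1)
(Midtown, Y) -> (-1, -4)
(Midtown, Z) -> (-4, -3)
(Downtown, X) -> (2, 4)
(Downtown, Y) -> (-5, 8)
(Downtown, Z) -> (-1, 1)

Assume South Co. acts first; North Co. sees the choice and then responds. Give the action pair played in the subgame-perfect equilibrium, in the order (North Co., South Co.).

Backward induction with South Co. moving first.
- X: BR = Midtown, leader payoff -1.
- Y: BR = Midtown, leader payoff -4.
- Z: BR = Downtown, leader payoff 1.
Maximizing over -1, -4, 1, South Co. chooses Z. Subgame-perfect outcome: (Downtown, Z) with payoffs (-1, 1).

(Downtown, Z)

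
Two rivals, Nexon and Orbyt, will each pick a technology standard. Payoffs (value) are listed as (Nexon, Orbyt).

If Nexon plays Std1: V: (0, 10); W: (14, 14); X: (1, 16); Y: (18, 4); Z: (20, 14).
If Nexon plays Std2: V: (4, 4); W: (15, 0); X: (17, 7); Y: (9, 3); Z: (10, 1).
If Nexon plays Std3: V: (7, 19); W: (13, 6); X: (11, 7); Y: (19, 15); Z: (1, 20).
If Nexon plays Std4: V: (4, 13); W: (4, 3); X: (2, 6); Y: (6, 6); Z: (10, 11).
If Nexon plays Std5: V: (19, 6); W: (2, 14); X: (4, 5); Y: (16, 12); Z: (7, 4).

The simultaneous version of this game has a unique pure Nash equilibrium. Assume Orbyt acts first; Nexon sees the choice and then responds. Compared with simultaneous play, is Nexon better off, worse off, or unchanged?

Solve by backward induction (Orbyt leads).
- V: Nexon compares 0, 4, 7, 4, 19 and picks Std5; Orbyt would get 6.
- W: Nexon compares 14, 15, 13, 4, 2 and picks Std2; Orbyt would get 0.
- X: Nexon compares 1, 17, 11, 2, 4 and picks Std2; Orbyt would get 7.
- Y: Nexon compares 18, 9, 19, 6, 16 and picks Std3; Orbyt would get 15.
- Z: Nexon compares 20, 10, 1, 10, 7 and picks Std1; Orbyt would get 14.
Among 6, 0, 7, 15, 14, the best is 15 at Y. Subgame-perfect outcome: (Std3, Y) with payoffs (19, 15).
For the simultaneous game, intersect best replies.
Nexon's best replies: V→Std5; W→Std2; X→Std2; Y→Std3; Z→Std1.
Orbyt's best replies: Std1→X; Std2→X; Std3→Z; Std4→V; Std5→W.
The unique mutual best reply is (Std2, X), giving (17, 7).
Nexon earns 19 sequentially versus 17 at the Nash outcome: better off.

better off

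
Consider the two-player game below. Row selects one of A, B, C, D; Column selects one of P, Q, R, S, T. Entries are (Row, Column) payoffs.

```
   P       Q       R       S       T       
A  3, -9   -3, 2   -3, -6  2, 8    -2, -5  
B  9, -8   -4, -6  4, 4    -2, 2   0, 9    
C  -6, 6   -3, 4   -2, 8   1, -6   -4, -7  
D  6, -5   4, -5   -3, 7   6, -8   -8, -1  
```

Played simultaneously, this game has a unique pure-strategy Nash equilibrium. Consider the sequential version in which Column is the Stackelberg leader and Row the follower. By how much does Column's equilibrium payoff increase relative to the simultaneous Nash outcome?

0

Row best-responds to each possible Column move:
- P: Row compares 3, 9, -6, 6 and picks B; Column would get -8.
- Q: Row compares -3, -4, -3, 4 and picks D; Column would get -5.
- R: Row compares -3, 4, -2, -3 and picks B; Column would get 4.
- S: Row compares 2, -2, 1, 6 and picks D; Column would get -8.
- T: Row compares -2, 0, -4, -8 and picks B; Column would get 9.
Maximizing over -8, -5, 4, -8, 9, Column chooses T. Subgame-perfect outcome: (B, T) with payoffs (0, 9).
Under simultaneous play:
Row's best replies: P→B; Q→D; R→B; S→D; T→B.
Column's best replies: A→S; B→T; C→R; D→R.
The unique mutual best reply is (B, T), giving (0, 9).
Column's commitment gain: 9 − 9 = 0.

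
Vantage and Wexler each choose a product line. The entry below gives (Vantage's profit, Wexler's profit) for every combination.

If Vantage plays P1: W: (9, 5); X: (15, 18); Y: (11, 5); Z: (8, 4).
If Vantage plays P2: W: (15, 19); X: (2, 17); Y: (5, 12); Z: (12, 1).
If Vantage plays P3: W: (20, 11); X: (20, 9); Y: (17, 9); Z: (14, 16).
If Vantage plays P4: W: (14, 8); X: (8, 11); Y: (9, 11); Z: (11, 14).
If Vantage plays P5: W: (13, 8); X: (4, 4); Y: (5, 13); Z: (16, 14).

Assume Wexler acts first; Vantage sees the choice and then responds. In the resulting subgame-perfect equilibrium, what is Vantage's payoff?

16

Vantage best-responds to each possible Wexler move:
- W → Vantage plays P3 (best of 9, 15, 20, 14, 13); Wexler gets 11.
- X → Vantage plays P3 (best of 15, 2, 20, 8, 4); Wexler gets 9.
- Y → Vantage plays P3 (best of 11, 5, 17, 9, 5); Wexler gets 9.
- Z → Vantage plays P5 (best of 8, 12, 14, 11, 16); Wexler gets 14.
Maximizing over 11, 9, 9, 14, Wexler chooses Z. Subgame-perfect outcome: (P5, Z) with payoffs (16, 14).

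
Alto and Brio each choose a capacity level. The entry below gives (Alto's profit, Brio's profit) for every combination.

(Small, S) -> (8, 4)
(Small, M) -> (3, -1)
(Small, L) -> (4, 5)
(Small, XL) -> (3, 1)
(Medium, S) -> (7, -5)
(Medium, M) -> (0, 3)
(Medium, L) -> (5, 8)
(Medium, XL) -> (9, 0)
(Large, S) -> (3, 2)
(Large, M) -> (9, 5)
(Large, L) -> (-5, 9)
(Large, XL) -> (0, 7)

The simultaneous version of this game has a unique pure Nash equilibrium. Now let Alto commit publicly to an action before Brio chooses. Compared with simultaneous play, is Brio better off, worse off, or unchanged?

Brio best-responds to each possible Alto move:
- Small: BR = L, leader payoff 4.
- Medium: BR = L, leader payoff 5.
- Large: BR = L, leader payoff -5.
Alto's induced payoffs are 4, 5, -5, so Alto commits to Medium. Subgame-perfect outcome: (Medium, L) with payoffs (5, 8).
Now find the simultaneous Nash equilibrium.
Alto's best replies: S→Small; M→Large; L→Medium; XL→Medium.
Brio's best replies: Small→L; Medium→L; Large→L.
Only (Medium, L) has each player best-responding; Nash payoffs (5, 8).
Brio earns 8 sequentially versus 8 at the Nash outcome: unchanged.

unchanged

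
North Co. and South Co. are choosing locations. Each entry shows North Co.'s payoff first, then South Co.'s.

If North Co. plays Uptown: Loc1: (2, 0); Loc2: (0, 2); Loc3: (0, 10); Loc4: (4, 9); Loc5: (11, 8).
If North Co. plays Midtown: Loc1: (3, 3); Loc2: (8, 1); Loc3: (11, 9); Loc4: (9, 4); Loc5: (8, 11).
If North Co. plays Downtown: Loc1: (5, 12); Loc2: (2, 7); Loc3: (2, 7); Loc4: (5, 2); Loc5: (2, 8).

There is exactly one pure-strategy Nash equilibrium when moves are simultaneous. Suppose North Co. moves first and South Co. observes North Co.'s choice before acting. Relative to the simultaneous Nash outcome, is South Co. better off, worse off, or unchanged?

worse off

Solve by backward induction (North Co. leads).
- Uptown: BR = Loc3, leader payoff 0.
- Midtown: BR = Loc5, leader payoff 8.
- Downtown: BR = Loc1, leader payoff 5.
North Co.'s induced payoffs are 0, 8, 5, so North Co. commits to Midtown. Subgame-perfect outcome: (Midtown, Loc5) with payoffs (8, 11).
Under simultaneous play:
North Co.'s best replies: Loc1→Downtown; Loc2→Midtown; Loc3→Midtown; Loc4→Midtown; Loc5→Uptown.
South Co.'s best replies: Uptown→Loc3; Midtown→Loc5; Downtown→Loc1.
The unique mutual best reply is (Downtown, Loc1), giving (5, 12).
South Co. earns 11 sequentially versus 12 at the Nash outcome: worse off.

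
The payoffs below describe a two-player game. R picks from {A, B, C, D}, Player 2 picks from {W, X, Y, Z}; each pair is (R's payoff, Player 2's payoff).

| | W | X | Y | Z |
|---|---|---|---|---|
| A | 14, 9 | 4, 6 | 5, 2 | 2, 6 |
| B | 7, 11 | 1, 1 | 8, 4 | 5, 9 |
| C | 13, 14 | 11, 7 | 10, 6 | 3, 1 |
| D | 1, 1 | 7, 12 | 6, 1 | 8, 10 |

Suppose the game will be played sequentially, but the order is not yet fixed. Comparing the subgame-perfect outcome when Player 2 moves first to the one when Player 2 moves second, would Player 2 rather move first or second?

first

If R leads: Player 2's best replies are A→W, B→W, C→W, D→X; R's induced payoffs 14, 7, 13, 7; outcome (A, W), payoffs (14, 9).
If Player 2 leads: R's best replies are W→A, X→C, Y→C, Z→D; Player 2's induced payoffs 9, 7, 6, 10; outcome (D, Z), payoffs (8, 10).
Player 2 gets 10 moving first and 9 moving second, so Player 2 prefers to move first.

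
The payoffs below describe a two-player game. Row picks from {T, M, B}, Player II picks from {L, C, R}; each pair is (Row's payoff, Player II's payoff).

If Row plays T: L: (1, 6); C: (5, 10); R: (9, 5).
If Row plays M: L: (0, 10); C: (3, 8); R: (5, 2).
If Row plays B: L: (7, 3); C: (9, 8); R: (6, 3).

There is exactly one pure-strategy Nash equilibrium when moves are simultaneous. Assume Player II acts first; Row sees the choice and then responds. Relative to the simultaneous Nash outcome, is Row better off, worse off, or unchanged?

Row best-responds to each possible Player II move:
- L: Row compares 1, 0, 7 and picks B; Player II would get 3.
- C: Row compares 5, 3, 9 and picks B; Player II would get 8.
- R: Row compares 9, 5, 6 and picks T; Player II would get 5.
Maximizing over 3, 8, 5, Player II chooses C. Subgame-perfect outcome: (B, C) with payoffs (9, 8).
Under simultaneous play:
Row's best replies: L→B; C→B; R→T.
Player II's best replies: T→C; M→L; B→C.
Only (B, C) has each player best-responding; Nash payoffs (9, 8).
Row earns 9 sequentially versus 9 at the Nash outcome: unchanged.

unchanged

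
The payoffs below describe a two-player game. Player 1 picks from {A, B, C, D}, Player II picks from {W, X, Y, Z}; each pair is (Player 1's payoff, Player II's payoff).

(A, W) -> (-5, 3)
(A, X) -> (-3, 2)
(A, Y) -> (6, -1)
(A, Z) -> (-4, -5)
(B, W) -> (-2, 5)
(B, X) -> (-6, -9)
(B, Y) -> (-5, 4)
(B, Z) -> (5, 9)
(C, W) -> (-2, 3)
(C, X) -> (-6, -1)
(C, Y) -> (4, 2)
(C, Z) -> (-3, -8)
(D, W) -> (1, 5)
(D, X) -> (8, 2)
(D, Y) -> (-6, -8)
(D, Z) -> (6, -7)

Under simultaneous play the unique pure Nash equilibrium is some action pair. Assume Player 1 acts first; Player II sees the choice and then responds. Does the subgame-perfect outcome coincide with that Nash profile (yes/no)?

no

Solve by backward induction (Player 1 leads).
- A: BR = W, leader payoff -5.
- B: BR = Z, leader payoff 5.
- C: BR = W, leader payoff -2.
- D: BR = W, leader payoff 1.
Among -5, 5, -2, 1, the best is 5 at B. Subgame-perfect outcome: (B, Z) with payoffs (5, 9).
Now find the simultaneous Nash equilibrium.
Player 1's best replies: W→D; X→D; Y→A; Z→D.
Player II's best replies: A→W; B→Z; C→W; D→W.
Only (D, W) has each player best-responding; Nash payoffs (1, 5).
Sequential outcome (B, Z) differs from the Nash profile (D, W).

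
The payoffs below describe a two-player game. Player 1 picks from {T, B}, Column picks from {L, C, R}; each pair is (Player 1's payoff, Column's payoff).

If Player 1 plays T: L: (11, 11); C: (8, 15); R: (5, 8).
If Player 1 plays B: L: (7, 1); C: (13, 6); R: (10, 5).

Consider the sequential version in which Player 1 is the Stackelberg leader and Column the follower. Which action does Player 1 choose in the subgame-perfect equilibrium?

B

Column best-responds to each possible Player 1 move:
- T → Column plays C (best of 11, 15, 8); Player 1 gets 8.
- B → Column plays C (best of 1, 6, 5); Player 1 gets 13.
Maximizing over 8, 13, Player 1 chooses B. Subgame-perfect outcome: (B, C) with payoffs (13, 6).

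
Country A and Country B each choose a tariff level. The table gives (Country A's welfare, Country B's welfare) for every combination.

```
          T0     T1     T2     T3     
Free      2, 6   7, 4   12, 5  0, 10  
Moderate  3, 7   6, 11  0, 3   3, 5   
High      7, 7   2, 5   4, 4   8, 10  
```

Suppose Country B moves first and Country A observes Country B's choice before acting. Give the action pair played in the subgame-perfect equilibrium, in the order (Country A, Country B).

Backward induction with Country B moving first.
- T0 → Country A plays High (best of 2, 3, 7); Country B gets 7.
- T1 → Country A plays Free (best of 7, 6, 2); Country B gets 4.
- T2 → Country A plays Free (best of 12, 0, 4); Country B gets 5.
- T3 → Country A plays High (best of 0, 3, 8); Country B gets 10.
Country B's induced payoffs are 7, 4, 5, 10, so Country B commits to T3. Subgame-perfect outcome: (High, T3) with payoffs (8, 10).

(High, T3)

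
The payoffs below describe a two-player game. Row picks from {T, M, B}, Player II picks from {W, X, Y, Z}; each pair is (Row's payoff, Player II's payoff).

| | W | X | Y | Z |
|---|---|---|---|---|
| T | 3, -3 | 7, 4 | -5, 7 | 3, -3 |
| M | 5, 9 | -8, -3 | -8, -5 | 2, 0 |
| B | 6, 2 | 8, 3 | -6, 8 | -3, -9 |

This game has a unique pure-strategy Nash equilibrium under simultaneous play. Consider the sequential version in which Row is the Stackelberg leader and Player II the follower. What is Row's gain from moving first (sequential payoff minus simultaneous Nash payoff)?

Backward induction with Row moving first.
- T: BR = Y, leader payoff -5.
- M: BR = W, leader payoff 5.
- B: BR = Y, leader payoff -6.
Maximizing over -5, 5, -6, Row chooses M. Subgame-perfect outcome: (M, W) with payoffs (5, 9).
Under simultaneous play:
Row's best replies: W→B; X→B; Y→T; Z→T.
Player II's best replies: T→Y; M→W; B→Y.
The unique mutual best reply is (T, Y), giving (-5, 7).
Row's commitment gain: 5 − -5 = 10.

10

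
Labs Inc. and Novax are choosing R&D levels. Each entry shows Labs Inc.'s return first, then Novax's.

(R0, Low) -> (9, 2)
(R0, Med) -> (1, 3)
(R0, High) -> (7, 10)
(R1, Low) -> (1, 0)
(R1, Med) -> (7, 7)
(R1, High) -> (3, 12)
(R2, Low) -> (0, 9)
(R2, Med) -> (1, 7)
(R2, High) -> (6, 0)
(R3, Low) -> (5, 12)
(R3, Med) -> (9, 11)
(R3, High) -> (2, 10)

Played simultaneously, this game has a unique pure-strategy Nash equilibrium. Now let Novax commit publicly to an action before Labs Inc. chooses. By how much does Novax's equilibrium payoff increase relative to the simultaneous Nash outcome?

1

Labs Inc. best-responds to each possible Novax move:
- Low: BR = R0, leader payoff 2.
- Med: BR = R3, leader payoff 11.
- High: BR = R0, leader payoff 10.
Among 2, 11, 10, the best is 11 at Med. Subgame-perfect outcome: (R3, Med) with payoffs (9, 11).
Now find the simultaneous Nash equilibrium.
Labs Inc.'s best replies: Low→R0; Med→R3; High→R0.
Novax's best replies: R0→High; R1→High; R2→Low; R3→Low.
Only (R0, High) has each player best-responding; Nash payoffs (7, 10).
Novax's commitment gain: 11 − 10 = 1.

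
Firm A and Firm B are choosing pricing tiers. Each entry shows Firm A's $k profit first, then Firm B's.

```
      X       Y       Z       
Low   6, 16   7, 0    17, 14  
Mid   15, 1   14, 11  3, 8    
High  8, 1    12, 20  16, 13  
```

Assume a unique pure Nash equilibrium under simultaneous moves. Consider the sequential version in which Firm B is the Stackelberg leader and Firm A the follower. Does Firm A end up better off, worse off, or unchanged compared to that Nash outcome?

better off

Firm A best-responds to each possible Firm B move:
- X: BR = Mid, leader payoff 1.
- Y: BR = Mid, leader payoff 11.
- Z: BR = Low, leader payoff 14.
Maximizing over 1, 11, 14, Firm B chooses Z. Subgame-perfect outcome: (Low, Z) with payoffs (17, 14).
Under simultaneous play:
Firm A's best replies: X→Mid; Y→Mid; Z→Low.
Firm B's best replies: Low→X; Mid→Y; High→Y.
The unique mutual best reply is (Mid, Y), giving (14, 11).
Firm A earns 17 sequentially versus 14 at the Nash outcome: better off.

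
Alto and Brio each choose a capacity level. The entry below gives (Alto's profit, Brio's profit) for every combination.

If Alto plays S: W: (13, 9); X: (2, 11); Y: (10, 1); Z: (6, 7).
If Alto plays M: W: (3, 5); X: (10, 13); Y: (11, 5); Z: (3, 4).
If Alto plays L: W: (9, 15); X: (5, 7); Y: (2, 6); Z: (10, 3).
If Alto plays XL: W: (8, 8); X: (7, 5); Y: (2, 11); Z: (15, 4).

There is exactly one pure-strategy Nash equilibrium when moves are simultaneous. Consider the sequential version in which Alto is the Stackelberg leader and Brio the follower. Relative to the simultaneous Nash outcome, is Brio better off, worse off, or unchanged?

Solve by backward induction (Alto leads).
- S: Brio compares 9, 11, 1, 7 and picks X; Alto would get 2.
- M: Brio compares 5, 13, 5, 4 and picks X; Alto would get 10.
- L: Brio compares 15, 7, 6, 3 and picks W; Alto would get 9.
- XL: Brio compares 8, 5, 11, 4 and picks Y; Alto would get 2.
Alto's induced payoffs are 2, 10, 9, 2, so Alto commits to M. Subgame-perfect outcome: (M, X) with payoffs (10, 13).
Now find the simultaneous Nash equilibrium.
Alto's best replies: W→S; X→M; Y→M; Z→XL.
Brio's best replies: S→X; M→X; L→W; XL→Y.
Only (M, X) has each player best-responding; Nash payoffs (10, 13).
Brio earns 13 sequentially versus 13 at the Nash outcome: unchanged.

unchanged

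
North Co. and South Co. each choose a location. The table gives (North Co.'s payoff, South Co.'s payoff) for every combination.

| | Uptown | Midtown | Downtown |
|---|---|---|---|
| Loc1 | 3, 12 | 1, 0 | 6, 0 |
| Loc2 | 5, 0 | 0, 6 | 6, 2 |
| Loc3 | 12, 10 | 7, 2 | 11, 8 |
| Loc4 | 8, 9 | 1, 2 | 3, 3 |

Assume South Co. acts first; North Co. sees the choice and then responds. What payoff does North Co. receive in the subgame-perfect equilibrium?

12

Backward induction with South Co. moving first.
- Uptown → North Co. plays Loc3 (best of 3, 5, 12, 8); South Co. gets 10.
- Midtown → North Co. plays Loc3 (best of 1, 0, 7, 1); South Co. gets 2.
- Downtown → North Co. plays Loc3 (best of 6, 6, 11, 3); South Co. gets 8.
Among 10, 2, 8, the best is 10 at Uptown. Subgame-perfect outcome: (Loc3, Uptown) with payoffs (12, 10).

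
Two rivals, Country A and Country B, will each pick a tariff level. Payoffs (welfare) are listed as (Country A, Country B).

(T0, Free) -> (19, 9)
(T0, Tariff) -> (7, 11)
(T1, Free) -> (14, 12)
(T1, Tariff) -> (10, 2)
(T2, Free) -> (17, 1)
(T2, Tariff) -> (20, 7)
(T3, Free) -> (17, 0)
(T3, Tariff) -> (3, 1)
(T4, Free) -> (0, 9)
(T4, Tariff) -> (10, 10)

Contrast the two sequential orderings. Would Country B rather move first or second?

If Country A leads: Country B's best replies are T0→Tariff, T1→Free, T2→Tariff, T3→Tariff, T4→Tariff; Country A's induced payoffs 7, 14, 20, 3, 10; outcome (T2, Tariff), payoffs (20, 7).
If Country B leads: Country A's best replies are Free→T0, Tariff→T2; Country B's induced payoffs 9, 7; outcome (T0, Free), payoffs (19, 9).
Country B gets 9 moving first and 7 moving second, so Country B prefers to move first.

first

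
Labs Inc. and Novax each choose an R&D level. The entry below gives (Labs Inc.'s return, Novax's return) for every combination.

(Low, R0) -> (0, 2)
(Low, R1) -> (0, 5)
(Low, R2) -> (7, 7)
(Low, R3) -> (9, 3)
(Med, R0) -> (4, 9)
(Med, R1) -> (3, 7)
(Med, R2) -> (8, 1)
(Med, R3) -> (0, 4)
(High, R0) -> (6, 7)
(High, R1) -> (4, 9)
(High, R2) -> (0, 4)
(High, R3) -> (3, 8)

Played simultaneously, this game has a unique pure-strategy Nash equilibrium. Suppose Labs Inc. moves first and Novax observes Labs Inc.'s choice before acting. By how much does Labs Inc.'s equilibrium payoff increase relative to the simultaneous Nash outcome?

3

Backward induction with Labs Inc. moving first.
- Low: BR = R2, leader payoff 7.
- Med: BR = R0, leader payoff 4.
- High: BR = R1, leader payoff 4.
Maximizing over 7, 4, 4, Labs Inc. chooses Low. Subgame-perfect outcome: (Low, R2) with payoffs (7, 7).
For the simultaneous game, intersect best replies.
Labs Inc.'s best replies: R0→High; R1→High; R2→Med; R3→Low.
Novax's best replies: Low→R2; Med→R0; High→R1.
The unique mutual best reply is (High, R1), giving (4, 9).
Labs Inc.'s commitment gain: 7 − 4 = 3.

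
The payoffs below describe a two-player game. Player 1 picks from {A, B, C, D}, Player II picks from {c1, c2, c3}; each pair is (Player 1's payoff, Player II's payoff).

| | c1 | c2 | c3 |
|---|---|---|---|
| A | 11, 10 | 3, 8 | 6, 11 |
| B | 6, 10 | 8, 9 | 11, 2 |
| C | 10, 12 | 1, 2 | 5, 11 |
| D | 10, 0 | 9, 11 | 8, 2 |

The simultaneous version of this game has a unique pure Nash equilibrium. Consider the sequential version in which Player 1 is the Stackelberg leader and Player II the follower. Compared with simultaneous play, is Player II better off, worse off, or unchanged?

better off

Player II best-responds to each possible Player 1 move:
- A → Player II plays c3 (best of 10, 8, 11); Player 1 gets 6.
- B → Player II plays c1 (best of 10, 9, 2); Player 1 gets 6.
- C → Player II plays c1 (best of 12, 2, 11); Player 1 gets 10.
- D → Player II plays c2 (best of 0, 11, 2); Player 1 gets 9.
Among 6, 6, 10, 9, the best is 10 at C. Subgame-perfect outcome: (C, c1) with payoffs (10, 12).
Under simultaneous play:
Player 1's best replies: c1→A; c2→D; c3→B.
Player II's best replies: A→c3; B→c1; C→c1; D→c2.
The unique mutual best reply is (D, c2), giving (9, 11).
Player II earns 12 sequentially versus 11 at the Nash outcome: better off.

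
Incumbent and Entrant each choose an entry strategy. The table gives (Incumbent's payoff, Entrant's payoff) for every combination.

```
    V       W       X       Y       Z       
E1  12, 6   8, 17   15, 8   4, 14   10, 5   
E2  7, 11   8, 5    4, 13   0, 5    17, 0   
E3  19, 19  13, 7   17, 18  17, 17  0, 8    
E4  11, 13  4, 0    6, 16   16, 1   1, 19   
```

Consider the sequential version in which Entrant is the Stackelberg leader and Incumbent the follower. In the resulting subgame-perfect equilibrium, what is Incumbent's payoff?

19

Incumbent best-responds to each possible Entrant move:
- V: BR = E3, leader payoff 19.
- W: BR = E3, leader payoff 7.
- X: BR = E3, leader payoff 18.
- Y: BR = E3, leader payoff 17.
- Z: BR = E2, leader payoff 0.
Among 19, 7, 18, 17, 0, the best is 19 at V. Subgame-perfect outcome: (E3, V) with payoffs (19, 19).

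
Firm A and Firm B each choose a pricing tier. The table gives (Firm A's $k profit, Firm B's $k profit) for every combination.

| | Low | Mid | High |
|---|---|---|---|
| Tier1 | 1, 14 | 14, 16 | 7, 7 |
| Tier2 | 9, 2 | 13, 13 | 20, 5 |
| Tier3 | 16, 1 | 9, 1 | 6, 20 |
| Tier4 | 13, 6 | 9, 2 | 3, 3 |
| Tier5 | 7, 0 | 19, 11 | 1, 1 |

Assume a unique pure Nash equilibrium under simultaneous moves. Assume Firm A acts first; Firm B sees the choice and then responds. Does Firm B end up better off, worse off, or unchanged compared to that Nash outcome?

unchanged

Solve by backward induction (Firm A leads).
- Tier1 → Firm B plays Mid (best of 14, 16, 7); Firm A gets 14.
- Tier2 → Firm B plays Mid (best of 2, 13, 5); Firm A gets 13.
- Tier3 → Firm B plays High (best of 1, 1, 20); Firm A gets 6.
- Tier4 → Firm B plays Low (best of 6, 2, 3); Firm A gets 13.
- Tier5 → Firm B plays Mid (best of 0, 11, 1); Firm A gets 19.
Among 14, 13, 6, 13, 19, the best is 19 at Tier5. Subgame-perfect outcome: (Tier5, Mid) with payoffs (19, 11).
Under simultaneous play:
Firm A's best replies: Low→Tier3; Mid→Tier5; High→Tier2.
Firm B's best replies: Tier1→Mid; Tier2→Mid; Tier3→High; Tier4→Low; Tier5→Mid.
Only (Tier5, Mid) has each player best-responding; Nash payoffs (19, 11).
Firm B earns 11 sequentially versus 11 at the Nash outcome: unchanged.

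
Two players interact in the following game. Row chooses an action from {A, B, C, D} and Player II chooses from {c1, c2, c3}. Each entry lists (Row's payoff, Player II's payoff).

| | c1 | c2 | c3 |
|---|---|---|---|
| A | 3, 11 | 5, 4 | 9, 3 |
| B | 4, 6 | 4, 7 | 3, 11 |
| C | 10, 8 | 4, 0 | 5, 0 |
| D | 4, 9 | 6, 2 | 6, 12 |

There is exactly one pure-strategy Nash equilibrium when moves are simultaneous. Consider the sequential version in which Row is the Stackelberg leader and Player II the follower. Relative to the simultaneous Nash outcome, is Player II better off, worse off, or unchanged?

Solve by backward induction (Row leads).
- A: BR = c1, leader payoff 3.
- B: BR = c3, leader payoff 3.
- C: BR = c1, leader payoff 10.
- D: BR = c3, leader payoff 6.
Maximizing over 3, 3, 10, 6, Row chooses C. Subgame-perfect outcome: (C, c1) with payoffs (10, 8).
Under simultaneous play:
Row's best replies: c1→C; c2→D; c3→A.
Player II's best replies: A→c1; B→c3; C→c1; D→c3.
The unique mutual best reply is (C, c1), giving (10, 8).
Player II earns 8 sequentially versus 8 at the Nash outcome: unchanged.

unchanged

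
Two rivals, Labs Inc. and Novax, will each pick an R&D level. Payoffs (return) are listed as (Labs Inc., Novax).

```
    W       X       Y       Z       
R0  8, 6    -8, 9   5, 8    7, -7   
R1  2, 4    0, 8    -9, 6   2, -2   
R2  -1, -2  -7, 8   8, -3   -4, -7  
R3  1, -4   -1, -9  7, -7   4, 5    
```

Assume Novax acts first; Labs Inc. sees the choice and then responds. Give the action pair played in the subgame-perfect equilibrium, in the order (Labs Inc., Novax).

Labs Inc. best-responds to each possible Novax move:
- W: Labs Inc. compares 8, 2, -1, 1 and picks R0; Novax would get 6.
- X: Labs Inc. compares -8, 0, -7, -1 and picks R1; Novax would get 8.
- Y: Labs Inc. compares 5, -9, 8, 7 and picks R2; Novax would get -3.
- Z: Labs Inc. compares 7, 2, -4, 4 and picks R0; Novax would get -7.
Maximizing over 6, 8, -3, -7, Novax chooses X. Subgame-perfect outcome: (R1, X) with payoffs (0, 8).

(R1, X)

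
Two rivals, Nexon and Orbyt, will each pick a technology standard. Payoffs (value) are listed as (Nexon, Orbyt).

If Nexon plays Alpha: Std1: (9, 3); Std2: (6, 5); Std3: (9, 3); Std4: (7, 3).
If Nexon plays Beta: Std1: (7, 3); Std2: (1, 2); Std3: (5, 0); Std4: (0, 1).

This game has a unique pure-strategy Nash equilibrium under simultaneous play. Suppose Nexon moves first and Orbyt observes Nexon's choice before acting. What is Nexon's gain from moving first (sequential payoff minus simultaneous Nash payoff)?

Work backward from Orbyt's decision.
- Alpha: BR = Std2, leader payoff 6.
- Beta: BR = Std1, leader payoff 7.
Nexon's induced payoffs are 6, 7, so Nexon commits to Beta. Subgame-perfect outcome: (Beta, Std1) with payoffs (7, 3).
Under simultaneous play:
Nexon's best replies: Std1→Alpha; Std2→Alpha; Std3→Alpha; Std4→Alpha.
Orbyt's best replies: Alpha→Std2; Beta→Std1.
Only (Alpha, Std2) has each player best-responding; Nash payoffs (6, 5).
Nexon's commitment gain: 7 − 6 = 1.

1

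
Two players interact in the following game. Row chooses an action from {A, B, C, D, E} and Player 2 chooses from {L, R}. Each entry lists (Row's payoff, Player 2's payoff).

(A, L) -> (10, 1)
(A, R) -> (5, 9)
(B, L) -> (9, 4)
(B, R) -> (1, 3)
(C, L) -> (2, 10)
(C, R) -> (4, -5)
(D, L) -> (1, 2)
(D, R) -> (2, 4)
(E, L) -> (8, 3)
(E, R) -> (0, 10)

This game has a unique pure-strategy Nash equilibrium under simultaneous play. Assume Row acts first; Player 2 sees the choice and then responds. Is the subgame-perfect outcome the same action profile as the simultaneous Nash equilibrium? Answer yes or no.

no

Backward induction with Row moving first.
- A: Player 2 compares 1, 9 and picks R; Row would get 5.
- B: Player 2 compares 4, 3 and picks L; Row would get 9.
- C: Player 2 compares 10, -5 and picks L; Row would get 2.
- D: Player 2 compares 2, 4 and picks R; Row would get 2.
- E: Player 2 compares 3, 10 and picks R; Row would get 0.
Row's induced payoffs are 5, 9, 2, 2, 0, so Row commits to B. Subgame-perfect outcome: (B, L) with payoffs (9, 4).
For the simultaneous game, intersect best replies.
Row's best replies: L→A; R→A.
Player 2's best replies: A→R; B→L; C→L; D→R; E→R.
The unique mutual best reply is (A, R), giving (5, 9).
Sequential outcome (B, L) differs from the Nash profile (A, R).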